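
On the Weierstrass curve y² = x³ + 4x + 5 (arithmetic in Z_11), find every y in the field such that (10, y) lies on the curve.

0

x³ + 4x + 5 = 1045 ≡ 0 (mod 11).
Only y = 0 satisfies y² ≡ 0.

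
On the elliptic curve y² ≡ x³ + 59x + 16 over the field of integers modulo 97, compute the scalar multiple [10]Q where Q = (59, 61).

(79, 94)

Repeated addition: build up to 10Q.
2Q: tangent at (59, 61): λ = (3·59² + 59)/(2·61) ≡ 26/25. 25⁻¹ ≡ 66 (mod 97), so λ ≡ 26·66 ≡ 67.
  x = λ² - 59 - 59 = 4489 - 118 ≡ 6; y = λ·(59 - 6) - 61 ≡ 95. → (6, 95)
3Q: (6, 95) + (59, 61). λ = (61 - 95)/(59 - 6) ≡ 63/53 mod 97. 53⁻¹ ≡ 11 (mod 97), so λ ≡ 14.
  x = λ² - 6 - 59 = 196 - 65 ≡ 34; y = λ·(6 - 34) - 95 ≡ 95. → (34, 95)
4Q: (34, 95) + (59, 61). λ = (61 - 95)/(59 - 34) ≡ 63/25 mod 97. 25⁻¹ ≡ 66 (mod 97), so λ ≡ 84.
  x = λ² - 34 - 59 = 7056 - 93 ≡ 76; y = λ·(34 - 76) - 95 ≡ 63. → (76, 63)
5Q: (76, 63) + (59, 61). λ = (61 - 63)/(59 - 76) ≡ 95/80 mod 97. 80⁻¹ ≡ 57 (mod 97), so λ ≡ 80.
  x = λ² - 76 - 59 = 6400 - 135 ≡ 57; y = λ·(76 - 57) - 63 ≡ 2. → (57, 2)
6Q: (57, 2) + (59, 61). λ = (61 - 2)/(59 - 57) ≡ 59/2 mod 97. 2⁻¹ ≡ 49 (mod 97) since 2·49 = 98 ≡ 1, so λ ≡ 78.
  x = λ² - 57 - 59 = 6084 - 116 ≡ 51; y = λ·(57 - 51) - 2 ≡ 78. → (51, 78)
7Q: (51, 78) + (59, 61). λ = (61 - 78)/(59 - 51) ≡ 80/8 mod 97. 8⁻¹ ≡ 85 (mod 97), so λ ≡ 10.
  x = λ² - 51 - 59 = 100 - 110 ≡ 87; y = λ·(51 - 87) - 78 ≡ 47. → (87, 47)
8Q: (87, 47) + (59, 61). λ = (61 - 47)/(59 - 87) ≡ 14/69 mod 97. 69⁻¹ ≡ 45 (mod 97) since 69·45 = 3105 ≡ 1, so λ ≡ 48.
  x = λ² - 87 - 59 = 2304 - 146 ≡ 24; y = λ·(87 - 24) - 47 ≡ 67. → (24, 67)
9Q: (24, 67) + (59, 61). λ = (61 - 67)/(59 - 24) ≡ 91/35 mod 97. 35⁻¹ ≡ 61 (mod 97), so λ ≡ 22.
  x = λ² - 24 - 59 = 484 - 83 ≡ 13; y = λ·(24 - 13) - 67 ≡ 78. → (13, 78)
10Q: (13, 78) + (59, 61). λ = (61 - 78)/(59 - 13) ≡ 80/46 mod 97. 46⁻¹ ≡ 19 (mod 97) since 46·19 = 874 ≡ 1, so λ ≡ 65.
  x = λ² - 13 - 59 = 4225 - 72 ≡ 79; y = λ·(13 - 79) - 78 ≡ 94. → (79, 94)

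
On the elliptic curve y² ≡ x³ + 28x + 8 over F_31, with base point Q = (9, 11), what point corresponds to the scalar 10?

Repeated addition: build up to 10Q.
2Q: tangent at (9, 11): λ = (3·9² + 28)/(2·11) ≡ 23/22. 22⁻¹ ≡ 24 (mod 31), so λ ≡ 23·24 ≡ 25.
  x = λ² - 9 - 9 = 625 - 18 ≡ 18; y = λ·(9 - 18) - 11 ≡ 12. → (18, 12)
3Q: (18, 12) + (9, 11). λ = (11 - 12)/(9 - 18) ≡ 30/22 mod 31. 22⁻¹ ≡ 24 (mod 31), so λ ≡ 7.
  x = λ² - 18 - 9 = 49 - 27 ≡ 22; y = λ·(18 - 22) - 12 ≡ 22. → (22, 22)
4Q: (22, 22) + (9, 11). λ = (11 - 22)/(9 - 22) ≡ 20/18 mod 31. 18⁻¹ ≡ 19 (mod 31) since 18·19 = 342 ≡ 1, so λ ≡ 8.
  x = λ² - 22 - 9 = 64 - 31 ≡ 2; y = λ·(22 - 2) - 22 ≡ 14. → (2, 14)
5Q: (2, 14) + (9, 11). λ = (11 - 14)/(9 - 2) ≡ 28/7 mod 31. 7⁻¹ ≡ 9 (mod 31), so λ ≡ 4.
  x = λ² - 2 - 9 = 16 - 11 ≡ 5; y = λ·(2 - 5) - 14 ≡ 5. → (5, 5)
6Q: (5, 5) + (9, 11). λ = (11 - 5)/(9 - 5) ≡ 6/4 mod 31. 4⁻¹ ≡ 8 (mod 31), so λ ≡ 17.
  x = λ² - 5 - 9 = 289 - 14 ≡ 27; y = λ·(5 - 27) - 5 ≡ 24. → (27, 24)
7Q: (27, 24) + (9, 11). λ = (11 - 24)/(9 - 27) ≡ 18/13 mod 31. 13⁻¹ ≡ 12 (mod 31), so λ ≡ 30.
  x = λ² - 27 - 9 = 900 - 36 ≡ 27; y = λ·(27 - 27) - 24 ≡ 7. → (27, 7)
8Q: (27, 7) + (9, 11). λ = (11 - 7)/(9 - 27) ≡ 4/13 mod 31. 13⁻¹ ≡ 12 (mod 31) since 13·12 = 156 ≡ 1, so λ ≡ 17.
  x = λ² - 27 - 9 = 289 - 36 ≡ 5; y = λ·(27 - 5) - 7 ≡ 26. → (5, 26)
9Q: (5, 26) + (9, 11). λ = (11 - 26)/(9 - 5) ≡ 16/4 mod 31. 4⁻¹ ≡ 8 (mod 31), so λ ≡ 4.
  x = λ² - 5 - 9 = 16 - 14 ≡ 2; y = λ·(5 - 2) - 26 ≡ 17. → (2, 17)
10Q: (2, 17) + (9, 11). λ = (11 - 17)/(9 - 2) ≡ 25/7 mod 31. 7⁻¹ ≡ 9 (mod 31) since 7·9 = 63 ≡ 1, so λ ≡ 8.
  x = λ² - 2 - 9 = 64 - 11 ≡ 22; y = λ·(2 - 22) - 17 ≡ 9. → (22, 9)

(22, 9)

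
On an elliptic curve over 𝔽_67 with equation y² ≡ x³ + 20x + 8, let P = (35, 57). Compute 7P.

Double-and-add on 7 = (111)₂. Start with P = (35, 57) for the leading 1-bit.
double: tangent at (35, 57): λ = (3·35² + 20)/(2·57) ≡ 10/47. 47⁻¹ ≡ 10 (mod 67), so λ ≡ 10·10 ≡ 33.
  x = λ² - 35 - 35 = 1089 - 70 ≡ 14; y = λ·(35 - 14) - 57 ≡ 33. → (14, 33)
add P: (14, 33) + (35, 57). λ = (57 - 33)/(35 - 14) ≡ 24/21 mod 67. 21⁻¹ ≡ 16 (mod 67) since 21·16 = 336 ≡ 1, so λ ≡ 49.
  x = λ² - 14 - 35 = 2401 - 49 ≡ 7; y = λ·(14 - 7) - 33 ≡ 42. → (7, 42)
double: tangent at (7, 42): λ = (3·7² + 20)/(2·42) ≡ 33/17. 17⁻¹ ≡ 4 (mod 67) since 17·4 = 68 ≡ 1, so λ ≡ 33·4 ≡ 65.
  x = λ² - 7 - 7 = 4225 - 14 ≡ 57; y = λ·(7 - 57) - 42 ≡ 58. → (57, 58)
add P: (57, 58) + (35, 57). λ = (57 - 58)/(35 - 57) ≡ 66/45 mod 67. 45⁻¹ ≡ 3 (mod 67), so λ ≡ 64.
  x = λ² - 57 - 35 = 4096 - 92 ≡ 51; y = λ·(57 - 51) - 58 ≡ 58. → (51, 58)

(51, 58)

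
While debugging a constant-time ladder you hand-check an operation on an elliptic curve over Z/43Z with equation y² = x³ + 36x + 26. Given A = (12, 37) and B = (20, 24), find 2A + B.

(37, 29)

First 2A:
Repeated addition: build up to 2A.
2A: tangent at (12, 37): λ = (3·12² + 36)/(2·37) ≡ 38/31. 31⁻¹ ≡ 25 (mod 43), so λ ≡ 38·25 ≡ 4.
  x = λ² - 12 - 12 = 16 - 24 ≡ 35; y = λ·(12 - 35) - 37 ≡ 0. → (35, 0)
2A = (35, 0).
Finally 2A + B:
(35, 0) + (20, 24). λ = (24 - 0)/(20 - 35) ≡ 24/28 mod 43. 28⁻¹ ≡ 20 (mod 43) since 28·20 = 560 ≡ 1, so λ ≡ 7.
  x = λ² - 35 - 20 = 49 - 55 ≡ 37; y = λ·(35 - 37) - 0 ≡ 29. → (37, 29)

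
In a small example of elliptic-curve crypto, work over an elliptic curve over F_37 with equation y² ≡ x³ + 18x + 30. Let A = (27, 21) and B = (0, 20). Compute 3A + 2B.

First 3A:
Repeated addition: build up to 3A.
2A: tangent at (27, 21): λ = (3·27² + 18)/(2·21) ≡ 22/5. 5⁻¹ ≡ 15 (mod 37), so λ ≡ 22·15 ≡ 34.
  x = λ² - 27 - 27 = 1156 - 54 ≡ 29; y = λ·(27 - 29) - 21 ≡ 22. → (29, 22)
3A: (29, 22) + (27, 21). λ = (21 - 22)/(27 - 29) ≡ 36/35 mod 37. 35⁻¹ ≡ 18 (mod 37), so λ ≡ 19.
  x = λ² - 29 - 27 = 361 - 56 ≡ 9; y = λ·(29 - 9) - 22 ≡ 25. → (9, 25)
3A = (9, 25).
Next 2B:
Repeated addition: build up to 2B.
2B: tangent at (0, 20): λ = (3·0² + 18)/(2·20) ≡ 18/3. 3⁻¹ ≡ 25 (mod 37) since 3·25 = 75 ≡ 1, so λ ≡ 18·25 ≡ 6.
  x = λ² - 0 - 0 = 36 - 0 ≡ 36; y = λ·(0 - 36) - 20 ≡ 23. → (36, 23)
2B = (36, 23).
Finally 3A + 2B:
(9, 25) + (36, 23). λ = (23 - 25)/(36 - 9) ≡ 35/27 mod 37. 27⁻¹ ≡ 11 (mod 37), so λ ≡ 15.
  x = λ² - 9 - 36 = 225 - 45 ≡ 32; y = λ·(9 - 32) - 25 ≡ 0. → (32, 0)

(32, 0)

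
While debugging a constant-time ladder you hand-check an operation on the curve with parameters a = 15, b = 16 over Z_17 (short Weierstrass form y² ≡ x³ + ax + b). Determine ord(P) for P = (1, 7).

2P: tangent at (1, 7): λ = (3·1² + 15)/(2·7) ≡ 1/14. 14⁻¹ ≡ 11 (mod 17), so λ ≡ 1·11 ≡ 11.
  x = λ² - 1 - 1 = 121 - 2 ≡ 0; y = λ·(1 - 0) - 7 ≡ 4. → (0, 4)
3P: (0, 4) + (1, 7). λ = (7 - 4)/(1 - 0) ≡ 3/1 mod 17. 1⁻¹ ≡ 1 (mod 17) since 1·1 = 1 ≡ 1, so λ ≡ 3.
  x = λ² - 0 - 1 = 9 - 1 ≡ 8; y = λ·(0 - 8) - 4 ≡ 6. → (8, 6)
4P: (8, 6) + (1, 7). λ = (7 - 6)/(1 - 8) ≡ 1/10 mod 17. 10⁻¹ ≡ 12 (mod 17) since 10·12 = 120 ≡ 1, so λ ≡ 12.
  x = λ² - 8 - 1 = 144 - 9 ≡ 16; y = λ·(8 - 16) - 6 ≡ 0. → (16, 0)
5P: (16, 0) + (1, 7). λ = (7 - 0)/(1 - 16) ≡ 7/2 mod 17. 2⁻¹ ≡ 9 (mod 17), so λ ≡ 12.
  x = λ² - 16 - 1 = 144 - 17 ≡ 8; y = λ·(16 - 8) - 0 ≡ 11. → (8, 11)
6P: (8, 11) + (1, 7). λ = (7 - 11)/(1 - 8) ≡ 13/10 mod 17. 10⁻¹ ≡ 12 (mod 17), so λ ≡ 3.
  x = λ² - 8 - 1 = 9 - 9 ≡ 0; y = λ·(8 - 0) - 11 ≡ 13. → (0, 13)
7P: (0, 13) + (1, 7). λ = (7 - 13)/(1 - 0) ≡ 11/1 mod 17. 1⁻¹ ≡ 1 (mod 17), so λ ≡ 11.
  x = λ² - 0 - 1 = 121 - 1 ≡ 1; y = λ·(0 - 1) - 13 ≡ 10. → (1, 10)
8P: (1, 10) + (1, 7): same x and y₁ ≡ -y₂, so the sum is O.
8P = O, so the order is 8.

8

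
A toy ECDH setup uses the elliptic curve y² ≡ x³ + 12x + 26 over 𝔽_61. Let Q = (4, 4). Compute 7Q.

Double-and-add on 7 = (111)₂. Start with Q = (4, 4) for the leading 1-bit.
double: tangent at (4, 4): λ = (3·4² + 12)/(2·4) ≡ 60/8. 8⁻¹ ≡ 23 (mod 61), so λ ≡ 60·23 ≡ 38.
  x = λ² - 4 - 4 = 1444 - 8 ≡ 33; y = λ·(4 - 33) - 4 ≡ 53. → (33, 53)
add Q: (33, 53) + (4, 4). λ = (4 - 53)/(4 - 33) ≡ 12/32 mod 61. 32⁻¹ ≡ 21 (mod 61), so λ ≡ 8.
  x = λ² - 33 - 4 = 64 - 37 ≡ 27; y = λ·(33 - 27) - 53 ≡ 56. → (27, 56)
double: tangent at (27, 56): λ = (3·27² + 12)/(2·56) ≡ 3/51. 51⁻¹ ≡ 6 (mod 61) since 51·6 = 306 ≡ 1, so λ ≡ 3·6 ≡ 18.
  x = λ² - 27 - 27 = 324 - 54 ≡ 26; y = λ·(27 - 26) - 56 ≡ 23. → (26, 23)
add Q: (26, 23) + (4, 4). λ = (4 - 23)/(4 - 26) ≡ 42/39 mod 61. 39⁻¹ ≡ 36 (mod 61), so λ ≡ 48.
  x = λ² - 26 - 4 = 2304 - 30 ≡ 17; y = λ·(26 - 17) - 23 ≡ 43. → (17, 43)

(17, 43)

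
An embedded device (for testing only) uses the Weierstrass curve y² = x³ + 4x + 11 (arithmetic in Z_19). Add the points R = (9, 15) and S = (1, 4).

(9, 15) + (1, 4). λ = (4 - 15)/(1 - 9) ≡ 8/11 mod 19. 11⁻¹ ≡ 7 (mod 19), so λ ≡ 18.
  x = λ² - 9 - 1 = 324 - 10 ≡ 10; y = λ·(9 - 10) - 15 ≡ 5. → (10, 5)

(10, 5)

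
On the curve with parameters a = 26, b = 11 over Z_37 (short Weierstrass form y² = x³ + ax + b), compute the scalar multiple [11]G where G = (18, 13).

Double-and-add on 11 = (1011)₂. Start with G = (18, 13) for the leading 1-bit.
double: tangent at (18, 13): λ = (3·18² + 26)/(2·13) ≡ 36/26. 26⁻¹ ≡ 10 (mod 37), so λ ≡ 36·10 ≡ 27.
  x = λ² - 18 - 18 = 729 - 36 ≡ 27; y = λ·(18 - 27) - 13 ≡ 3. → (27, 3)
double: tangent at (27, 3): λ = (3·27² + 26)/(2·3) ≡ 30/6. 6⁻¹ ≡ 31 (mod 37), so λ ≡ 30·31 ≡ 5.
  x = λ² - 27 - 27 = 25 - 54 ≡ 8; y = λ·(27 - 8) - 3 ≡ 18. → (8, 18)
add G: (8, 18) + (18, 13). λ = (13 - 18)/(18 - 8) ≡ 32/10 mod 37. 10⁻¹ ≡ 26 (mod 37), so λ ≡ 18.
  x = λ² - 8 - 18 = 324 - 26 ≡ 2; y = λ·(8 - 2) - 18 ≡ 16. → (2, 16)
double: tangent at (2, 16): λ = (3·2² + 26)/(2·16) ≡ 1/32. 32⁻¹ ≡ 22 (mod 37) since 32·22 = 704 ≡ 1, so λ ≡ 1·22 ≡ 22.
  x = λ² - 2 - 2 = 484 - 4 ≡ 36; y = λ·(2 - 36) - 16 ≡ 13. → (36, 13)
add G: (36, 13) + (18, 13). λ = (13 - 13)/(18 - 36) ≡ 0/19 mod 37. 19⁻¹ ≡ 2 (mod 37) since 19·2 = 38 ≡ 1, so λ ≡ 0.
  x = λ² - 36 - 18 = 0 - 54 ≡ 20; y = λ·(36 - 20) - 13 ≡ 24. → (20, 24)

(20, 24)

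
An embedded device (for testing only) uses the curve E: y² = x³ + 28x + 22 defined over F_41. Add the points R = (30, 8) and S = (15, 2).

(30, 8) + (15, 2). λ = (2 - 8)/(15 - 30) ≡ 35/26 mod 41. 26⁻¹ ≡ 30 (mod 41) since 26·30 = 780 ≡ 1, so λ ≡ 25.
  x = λ² - 30 - 15 = 625 - 45 ≡ 6; y = λ·(30 - 6) - 8 ≡ 18. → (6, 18)

(6, 18)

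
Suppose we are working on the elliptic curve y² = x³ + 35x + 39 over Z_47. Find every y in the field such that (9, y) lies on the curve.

7, 40

x³ + 35x + 39 = 1083 ≡ 2 (mod 47).
Square roots of 2 mod 47: 7 and 40 (since 7² = 49 ≡ 2).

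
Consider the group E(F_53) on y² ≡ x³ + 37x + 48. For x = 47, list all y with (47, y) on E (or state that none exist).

x³ + 37x + 48 = 105610 ≡ 34 (mod 53).
34 is a non-residue mod 53; no y exists.

none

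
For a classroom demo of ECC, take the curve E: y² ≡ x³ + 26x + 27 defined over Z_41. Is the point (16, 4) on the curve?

y² = 4² ≡ 16; x³ + 26x + 27 = 4539 ≡ 29 (mod 41). 16 ≠ 29.

no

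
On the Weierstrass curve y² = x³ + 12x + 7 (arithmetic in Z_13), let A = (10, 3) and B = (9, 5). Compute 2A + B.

First 2A:
Repeated addition: build up to 2A.
2A: tangent at (10, 3): λ = (3·10² + 12)/(2·3) ≡ 0/6. 6⁻¹ ≡ 11 (mod 13) since 6·11 = 66 ≡ 1, so λ ≡ 0·11 ≡ 0.
  x = λ² - 10 - 10 = 0 - 20 ≡ 6; y = λ·(10 - 6) - 3 ≡ 10. → (6, 10)
2A = (6, 10).
Finally 2A + B:
(6, 10) + (9, 5). λ = (5 - 10)/(9 - 6) ≡ 8/3 mod 13. 3⁻¹ ≡ 9 (mod 13), so λ ≡ 7.
  x = λ² - 6 - 9 = 49 - 15 ≡ 8; y = λ·(6 - 8) - 10 ≡ 2. → (8, 2)

(8, 2)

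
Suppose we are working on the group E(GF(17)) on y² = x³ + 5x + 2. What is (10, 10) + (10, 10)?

tangent at (10, 10): λ = (3·10² + 5)/(2·10) ≡ 16/3. 3⁻¹ ≡ 6 (mod 17) since 3·6 = 18 ≡ 1, so λ ≡ 16·6 ≡ 11.
  x = λ² - 10 - 10 = 121 - 20 ≡ 16; y = λ·(10 - 16) - 10 ≡ 9. → (16, 9)

(16, 9)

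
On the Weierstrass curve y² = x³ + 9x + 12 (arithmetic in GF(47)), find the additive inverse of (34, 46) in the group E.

-(34, 46) = (34, -46 mod 47) = (34, 1).

(34, 1)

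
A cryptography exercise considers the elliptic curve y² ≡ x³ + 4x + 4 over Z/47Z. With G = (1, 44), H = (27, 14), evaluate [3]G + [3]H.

First 3G:
Repeated addition: build up to 3G.
2G: tangent at (1, 44): λ = (3·1² + 4)/(2·44) ≡ 7/41. 41⁻¹ ≡ 39 (mod 47), so λ ≡ 7·39 ≡ 38.
  x = λ² - 1 - 1 = 1444 - 2 ≡ 32; y = λ·(1 - 32) - 44 ≡ 0. → (32, 0)
3G: (32, 0) + (1, 44). λ = (44 - 0)/(1 - 32) ≡ 44/16 mod 47. 16⁻¹ ≡ 3 (mod 47) since 16·3 = 48 ≡ 1, so λ ≡ 38.
  x = λ² - 32 - 1 = 1444 - 33 ≡ 1; y = λ·(32 - 1) - 0 ≡ 3. → (1, 3)
3G = (1, 3).
Next 3H:
Repeated addition: build up to 3H.
2H: tangent at (27, 14): λ = (3·27² + 4)/(2·14) ≡ 29/28. 28⁻¹ ≡ 42 (mod 47), so λ ≡ 29·42 ≡ 43.
  x = λ² - 27 - 27 = 1849 - 54 ≡ 9; y = λ·(27 - 9) - 14 ≡ 8. → (9, 8)
3H: (9, 8) + (27, 14). λ = (14 - 8)/(27 - 9) ≡ 6/18 mod 47. 18⁻¹ ≡ 34 (mod 47), so λ ≡ 16.
  x = λ² - 9 - 27 = 256 - 36 ≡ 32; y = λ·(9 - 32) - 8 ≡ 0. → (32, 0)
3H = (32, 0).
Finally 3G + 3H:
(1, 3) + (32, 0). λ = (0 - 3)/(32 - 1) ≡ 44/31 mod 47. 31⁻¹ ≡ 44 (mod 47), so λ ≡ 9.
  x = λ² - 1 - 32 = 81 - 33 ≡ 1; y = λ·(1 - 1) - 3 ≡ 44. → (1, 44)

(1, 44)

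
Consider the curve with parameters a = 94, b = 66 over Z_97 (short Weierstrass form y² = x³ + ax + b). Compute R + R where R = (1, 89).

(95, 8)

tangent at (1, 89): λ = (3·1² + 94)/(2·89) ≡ 0/81. 81⁻¹ ≡ 6 (mod 97), so λ ≡ 0·6 ≡ 0.
  x = λ² - 1 - 1 = 0 - 2 ≡ 95; y = λ·(1 - 95) - 89 ≡ 8. → (95, 8)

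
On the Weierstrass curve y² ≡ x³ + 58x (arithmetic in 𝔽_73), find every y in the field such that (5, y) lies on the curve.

x³ + 58x + 0 = 415 ≡ 50 (mod 73).
Square roots of 50 mod 73: 14 and 59 (since 14² = 196 ≡ 50).

14, 59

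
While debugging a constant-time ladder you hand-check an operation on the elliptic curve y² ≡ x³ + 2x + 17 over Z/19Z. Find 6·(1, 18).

Write Q = (1, 18).
Repeated addition: build up to 6Q.
2Q: tangent at (1, 18): λ = (3·1² + 2)/(2·18) ≡ 5/17. 17⁻¹ ≡ 9 (mod 19) since 17·9 = 153 ≡ 1, so λ ≡ 5·9 ≡ 7.
  x = λ² - 1 - 1 = 49 - 2 ≡ 9; y = λ·(1 - 9) - 18 ≡ 2. → (9, 2)
3Q: (9, 2) + (1, 18). λ = (18 - 2)/(1 - 9) ≡ 16/11 mod 19. 11⁻¹ ≡ 7 (mod 19), so λ ≡ 17.
  x = λ² - 9 - 1 = 289 - 10 ≡ 13; y = λ·(9 - 13) - 2 ≡ 6. → (13, 6)
4Q: (13, 6) + (1, 18). λ = (18 - 6)/(1 - 13) ≡ 12/7 mod 19. 7⁻¹ ≡ 11 (mod 19), so λ ≡ 18.
  x = λ² - 13 - 1 = 324 - 14 ≡ 6; y = λ·(13 - 6) - 6 ≡ 6. → (6, 6)
5Q: (6, 6) + (1, 18). λ = (18 - 6)/(1 - 6) ≡ 12/14 mod 19. 14⁻¹ ≡ 15 (mod 19) since 14·15 = 210 ≡ 1, so λ ≡ 9.
  x = λ² - 6 - 1 = 81 - 7 ≡ 17; y = λ·(6 - 17) - 6 ≡ 9. → (17, 9)
6Q: (17, 9) + (1, 18). λ = (18 - 9)/(1 - 17) ≡ 9/3 mod 19. 3⁻¹ ≡ 13 (mod 19) since 3·13 = 39 ≡ 1, so λ ≡ 3.
  x = λ² - 17 - 1 = 9 - 18 ≡ 10; y = λ·(17 - 10) - 9 ≡ 12. → (10, 12)

(10, 12)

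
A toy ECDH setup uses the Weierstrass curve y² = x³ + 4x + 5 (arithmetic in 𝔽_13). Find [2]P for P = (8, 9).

tangent at (8, 9): λ = (3·8² + 4)/(2·9) ≡ 1/5. 5⁻¹ ≡ 8 (mod 13), so λ ≡ 1·8 ≡ 8.
  x = λ² - 8 - 8 = 64 - 16 ≡ 9; y = λ·(8 - 9) - 9 ≡ 9. → (9, 9)

(9, 9)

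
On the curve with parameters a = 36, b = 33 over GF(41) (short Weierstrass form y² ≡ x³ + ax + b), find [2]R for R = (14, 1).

tangent at (14, 1): λ = (3·14² + 36)/(2·1) ≡ 9/2. 2⁻¹ ≡ 21 (mod 41), so λ ≡ 9·21 ≡ 25.
  x = λ² - 14 - 14 = 625 - 28 ≡ 23; y = λ·(14 - 23) - 1 ≡ 20. → (23, 20)

(23, 20)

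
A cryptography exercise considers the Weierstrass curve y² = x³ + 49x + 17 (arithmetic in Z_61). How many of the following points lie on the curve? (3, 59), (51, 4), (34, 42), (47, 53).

(3, 59): 59² ≡ 4, rhs ≡ 8 → off.
(51, 4): 4² ≡ 16, rhs ≡ 52 → off.
(34, 42): 42² ≡ 56, rhs ≡ 56 → on.
(47, 53): 53² ≡ 3, rhs ≡ 3 → on.

2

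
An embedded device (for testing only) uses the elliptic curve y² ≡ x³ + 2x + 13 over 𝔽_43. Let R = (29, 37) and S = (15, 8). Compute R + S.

(0, 20)

(29, 37) + (15, 8). λ = (8 - 37)/(15 - 29) ≡ 14/29 mod 43. 29⁻¹ ≡ 3 (mod 43) since 29·3 = 87 ≡ 1, so λ ≡ 42.
  x = λ² - 29 - 15 = 1764 - 44 ≡ 0; y = λ·(29 - 0) - 37 ≡ 20. → (0, 20)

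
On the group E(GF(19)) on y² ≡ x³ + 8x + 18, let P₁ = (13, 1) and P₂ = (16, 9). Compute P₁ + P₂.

(13, 1) + (16, 9). λ = (9 - 1)/(16 - 13) ≡ 8/3 mod 19. 3⁻¹ ≡ 13 (mod 19), so λ ≡ 9.
  x = λ² - 13 - 16 = 81 - 29 ≡ 14; y = λ·(13 - 14) - 1 ≡ 9. → (14, 9)

(14, 9)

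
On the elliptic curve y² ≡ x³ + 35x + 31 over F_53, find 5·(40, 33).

Write G = (40, 33).
Double-and-add on 5 = (101)₂. Start with G = (40, 33) for the leading 1-bit.
double: tangent at (40, 33): λ = (3·40² + 35)/(2·33) ≡ 12/13. 13⁻¹ ≡ 49 (mod 53), so λ ≡ 12·49 ≡ 5.
  x = λ² - 40 - 40 = 25 - 80 ≡ 51; y = λ·(40 - 51) - 33 ≡ 18. → (51, 18)
double: tangent at (51, 18): λ = (3·51² + 35)/(2·18) ≡ 47/36. 36⁻¹ ≡ 28 (mod 53), so λ ≡ 47·28 ≡ 44.
  x = λ² - 51 - 51 = 1936 - 102 ≡ 32; y = λ·(51 - 32) - 18 ≡ 23. → (32, 23)
add G: (32, 23) + (40, 33). λ = (33 - 23)/(40 - 32) ≡ 10/8 mod 53. 8⁻¹ ≡ 20 (mod 53), so λ ≡ 41.
  x = λ² - 32 - 40 = 1681 - 72 ≡ 19; y = λ·(32 - 19) - 23 ≡ 33. → (19, 33)

(19, 33)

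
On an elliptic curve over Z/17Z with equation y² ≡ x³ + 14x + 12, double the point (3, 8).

(9, 0)

tangent at (3, 8): λ = (3·3² + 14)/(2·8) ≡ 7/16. 16⁻¹ ≡ 16 (mod 17), so λ ≡ 7·16 ≡ 10.
  x = λ² - 3 - 3 = 100 - 6 ≡ 9; y = λ·(3 - 9) - 8 ≡ 0. → (9, 0)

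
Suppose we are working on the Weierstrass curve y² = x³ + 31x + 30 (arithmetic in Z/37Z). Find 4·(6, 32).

Write Q = (6, 32).
Double-and-add on 4 = (100)₂. Start with Q = (6, 32) for the leading 1-bit.
double: tangent at (6, 32): λ = (3·6² + 31)/(2·32) ≡ 28/27. 27⁻¹ ≡ 11 (mod 37) since 27·11 = 297 ≡ 1, so λ ≡ 28·11 ≡ 12.
  x = λ² - 6 - 6 = 144 - 12 ≡ 21; y = λ·(6 - 21) - 32 ≡ 10. → (21, 10)
double: tangent at (21, 10): λ = (3·21² + 31)/(2·10) ≡ 22/20. 20⁻¹ ≡ 13 (mod 37), so λ ≡ 22·13 ≡ 27.
  x = λ² - 21 - 21 = 729 - 42 ≡ 21; y = λ·(21 - 21) - 10 ≡ 27. → (21, 27)

(21, 27)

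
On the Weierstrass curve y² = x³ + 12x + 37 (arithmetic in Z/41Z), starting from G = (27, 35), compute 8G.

(27, 6)

Repeated addition: build up to 8G.
2G: tangent at (27, 35): λ = (3·27² + 12)/(2·35) ≡ 26/29. 29⁻¹ ≡ 17 (mod 41), so λ ≡ 26·17 ≡ 32.
  x = λ² - 27 - 27 = 1024 - 54 ≡ 27; y = λ·(27 - 27) - 35 ≡ 6. → (27, 6)
3G: (27, 6) + (27, 35): same x and y₁ ≡ -y₂, so the sum is 𝒪.
4G: 𝒪 + (27, 35) = (27, 35) (identity).
5G: tangent at (27, 35): λ = (3·27² + 12)/(2·35) ≡ 26/29. 29⁻¹ ≡ 17 (mod 41) since 29·17 = 493 ≡ 1, so λ ≡ 26·17 ≡ 32.
  x = λ² - 27 - 27 = 1024 - 54 ≡ 27; y = λ·(27 - 27) - 35 ≡ 6. → (27, 6)
6G: (27, 6) + (27, 35): same x and y₁ ≡ -y₂, so the sum is 𝒪.
7G: 𝒪 + (27, 35) = (27, 35) (identity).
8G: tangent at (27, 35): λ = (3·27² + 12)/(2·35) ≡ 26/29. 29⁻¹ ≡ 17 (mod 41) since 29·17 = 493 ≡ 1, so λ ≡ 26·17 ≡ 32.
  x = λ² - 27 - 27 = 1024 - 54 ≡ 27; y = λ·(27 - 27) - 35 ≡ 6. → (27, 6)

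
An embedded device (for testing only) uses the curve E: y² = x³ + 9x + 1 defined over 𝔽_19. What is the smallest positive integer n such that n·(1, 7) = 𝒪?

6

2P: tangent at (1, 7): λ = (3·1² + 9)/(2·7) ≡ 12/14. 14⁻¹ ≡ 15 (mod 19) since 14·15 = 210 ≡ 1, so λ ≡ 12·15 ≡ 9.
  x = λ² - 1 - 1 = 81 - 2 ≡ 3; y = λ·(1 - 3) - 7 ≡ 13. → (3, 13)
3P: (3, 13) + (1, 7). λ = (7 - 13)/(1 - 3) ≡ 13/17 mod 19. 17⁻¹ ≡ 9 (mod 19) since 17·9 = 153 ≡ 1, so λ ≡ 3.
  x = λ² - 3 - 1 = 9 - 4 ≡ 5; y = λ·(3 - 5) - 13 ≡ 0. → (5, 0)
4P: (5, 0) + (1, 7). λ = (7 - 0)/(1 - 5) ≡ 7/15 mod 19. 15⁻¹ ≡ 14 (mod 19), so λ ≡ 3.
  x = λ² - 5 - 1 = 9 - 6 ≡ 3; y = λ·(5 - 3) - 0 ≡ 6. → (3, 6)
5P: (3, 6) + (1, 7). λ = (7 - 6)/(1 - 3) ≡ 1/17 mod 19. 17⁻¹ ≡ 9 (mod 19) since 17·9 = 153 ≡ 1, so λ ≡ 9.
  x = λ² - 3 - 1 = 81 - 4 ≡ 1; y = λ·(3 - 1) - 6 ≡ 12. → (1, 12)
6P: (1, 12) + (1, 7): same x and y₁ ≡ -y₂, so the sum is 𝒪.
6P = 𝒪, so the order is 6.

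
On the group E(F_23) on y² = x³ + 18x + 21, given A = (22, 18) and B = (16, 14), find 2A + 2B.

First 2A:
Repeated addition: build up to 2A.
2A: tangent at (22, 18): λ = (3·22² + 18)/(2·18) ≡ 21/13. 13⁻¹ ≡ 16 (mod 23), so λ ≡ 21·16 ≡ 14.
  x = λ² - 22 - 22 = 196 - 44 ≡ 14; y = λ·(22 - 14) - 18 ≡ 2. → (14, 2)
2A = (14, 2).
Next 2B:
Repeated addition: build up to 2B.
2B: tangent at (16, 14): λ = (3·16² + 18)/(2·14) ≡ 4/5. 5⁻¹ ≡ 14 (mod 23), so λ ≡ 4·14 ≡ 10.
  x = λ² - 16 - 16 = 100 - 32 ≡ 22; y = λ·(16 - 22) - 14 ≡ 18. → (22, 18)
2B = (22, 18).
Finally 2A + 2B:
(14, 2) + (22, 18). λ = (18 - 2)/(22 - 14) ≡ 16/8 mod 23. 8⁻¹ ≡ 3 (mod 23) since 8·3 = 24 ≡ 1, so λ ≡ 2.
  x = λ² - 14 - 22 = 4 - 36 ≡ 14; y = λ·(14 - 14) - 2 ≡ 21. → (14, 21)

(14, 21)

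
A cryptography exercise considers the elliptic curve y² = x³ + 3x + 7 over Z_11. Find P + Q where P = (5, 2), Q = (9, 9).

(5, 2) + (9, 9). λ = (9 - 2)/(9 - 5) ≡ 7/4 mod 11. 4⁻¹ ≡ 3 (mod 11), so λ ≡ 10.
  x = λ² - 5 - 9 = 100 - 14 ≡ 9; y = λ·(5 - 9) - 2 ≡ 2. → (9, 2)

(9, 2)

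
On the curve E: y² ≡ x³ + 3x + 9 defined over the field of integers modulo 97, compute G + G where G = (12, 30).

tangent at (12, 30): λ = (3·12² + 3)/(2·30) ≡ 47/60. 60⁻¹ ≡ 76 (mod 97), so λ ≡ 47·76 ≡ 80.
  x = λ² - 12 - 12 = 6400 - 24 ≡ 71; y = λ·(12 - 71) - 30 ≡ 3. → (71, 3)

(71, 3)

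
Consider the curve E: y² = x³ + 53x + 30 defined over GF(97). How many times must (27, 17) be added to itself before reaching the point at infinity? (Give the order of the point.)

2P: tangent at (27, 17): λ = (3·27² + 53)/(2·17) ≡ 9/34. 34⁻¹ ≡ 20 (mod 97), so λ ≡ 9·20 ≡ 83.
  x = λ² - 27 - 27 = 6889 - 54 ≡ 45; y = λ·(27 - 45) - 17 ≡ 41. → (45, 41)
3P: (45, 41) + (27, 17). λ = (17 - 41)/(27 - 45) ≡ 73/79 mod 97. 79⁻¹ ≡ 70 (mod 97), so λ ≡ 66.
  x = λ² - 45 - 27 = 4356 - 72 ≡ 16; y = λ·(45 - 16) - 41 ≡ 30. → (16, 30)
4P: (16, 30) + (27, 17). λ = (17 - 30)/(27 - 16) ≡ 84/11 mod 97. 11⁻¹ ≡ 53 (mod 97) since 11·53 = 583 ≡ 1, so λ ≡ 87.
  x = λ² - 16 - 27 = 7569 - 43 ≡ 57; y = λ·(16 - 57) - 30 ≡ 89. → (57, 89)
5P: (57, 89) + (27, 17). λ = (17 - 89)/(27 - 57) ≡ 25/67 mod 97. 67⁻¹ ≡ 42 (mod 97), so λ ≡ 80.
  x = λ² - 57 - 27 = 6400 - 84 ≡ 11; y = λ·(57 - 11) - 89 ≡ 2. → (11, 2)
6P: (11, 2) + (27, 17). λ = (17 - 2)/(27 - 11) ≡ 15/16 mod 97. 16⁻¹ ≡ 91 (mod 97), so λ ≡ 7.
  x = λ² - 11 - 27 = 49 - 38 ≡ 11; y = λ·(11 - 11) - 2 ≡ 95. → (11, 95)
7P: (11, 95) + (27, 17). λ = (17 - 95)/(27 - 11) ≡ 19/16 mod 97. 16⁻¹ ≡ 91 (mod 97), so λ ≡ 80.
  x = λ² - 11 - 27 = 6400 - 38 ≡ 57; y = λ·(11 - 57) - 95 ≡ 8. → (57, 8)
8P: (57, 8) + (27, 17). λ = (17 - 8)/(27 - 57) ≡ 9/67 mod 97. 67⁻¹ ≡ 42 (mod 97), so λ ≡ 87.
  x = λ² - 57 - 27 = 7569 - 84 ≡ 16; y = λ·(57 - 16) - 8 ≡ 67. → (16, 67)
9P: (16, 67) + (27, 17). λ = (17 - 67)/(27 - 16) ≡ 47/11 mod 97. 11⁻¹ ≡ 53 (mod 97) since 11·53 = 583 ≡ 1, so λ ≡ 66.
  x = λ² - 16 - 27 = 4356 - 43 ≡ 45; y = λ·(16 - 45) - 67 ≡ 56. → (45, 56)
10P: (45, 56) + (27, 17). λ = (17 - 56)/(27 - 45) ≡ 58/79 mod 97. 79⁻¹ ≡ 70 (mod 97) since 79·70 = 5530 ≡ 1, so λ ≡ 83.
  x = λ² - 45 - 27 = 6889 - 72 ≡ 27; y = λ·(45 - 27) - 56 ≡ 80. → (27, 80)
11P: (27, 80) + (27, 17): same x and y₁ ≡ -y₂, so the sum is the point at infinity.
11P = the point at infinity, so the order is 11.

11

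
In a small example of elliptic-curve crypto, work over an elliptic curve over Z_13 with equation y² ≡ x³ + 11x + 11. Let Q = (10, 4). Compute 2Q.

tangent at (10, 4): λ = (3·10² + 11)/(2·4) ≡ 12/8. 8⁻¹ ≡ 5 (mod 13), so λ ≡ 12·5 ≡ 8.
  x = λ² - 10 - 10 = 64 - 20 ≡ 5; y = λ·(10 - 5) - 4 ≡ 10. → (5, 10)

(5, 10)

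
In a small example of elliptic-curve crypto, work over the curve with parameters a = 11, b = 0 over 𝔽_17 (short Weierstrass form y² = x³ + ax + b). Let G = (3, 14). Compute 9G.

Double-and-add on 9 = (1001)₂. Start with G = (3, 14) for the leading 1-bit.
double: tangent at (3, 14): λ = (3·3² + 11)/(2·14) ≡ 4/11. 11⁻¹ ≡ 14 (mod 17) since 11·14 = 154 ≡ 1, so λ ≡ 4·14 ≡ 5.
  x = λ² - 3 - 3 = 25 - 6 ≡ 2; y = λ·(3 - 2) - 14 ≡ 8. → (2, 8)
double: tangent at (2, 8): λ = (3·2² + 11)/(2·8) ≡ 6/16. 16⁻¹ ≡ 16 (mod 17), so λ ≡ 6·16 ≡ 11.
  x = λ² - 2 - 2 = 121 - 4 ≡ 15; y = λ·(2 - 15) - 8 ≡ 2. → (15, 2)
double: tangent at (15, 2): λ = (3·15² + 11)/(2·2) ≡ 6/4. 4⁻¹ ≡ 13 (mod 17) since 4·13 = 52 ≡ 1, so λ ≡ 6·13 ≡ 10.
  x = λ² - 15 - 15 = 100 - 30 ≡ 2; y = λ·(15 - 2) - 2 ≡ 9. → (2, 9)
add G: (2, 9) + (3, 14). λ = (14 - 9)/(3 - 2) ≡ 5/1 mod 17. 1⁻¹ ≡ 1 (mod 17) since 1·1 = 1 ≡ 1, so λ ≡ 5.
  x = λ² - 2 - 3 = 25 - 5 ≡ 3; y = λ·(2 - 3) - 9 ≡ 3. → (3, 3)

(3, 3)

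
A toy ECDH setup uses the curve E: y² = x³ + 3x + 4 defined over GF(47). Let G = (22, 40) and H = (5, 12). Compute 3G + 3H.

(38, 0)

First 3G:
Repeated addition: build up to 3G.
2G: tangent at (22, 40): λ = (3·22² + 3)/(2·40) ≡ 45/33. 33⁻¹ ≡ 10 (mod 47) since 33·10 = 330 ≡ 1, so λ ≡ 45·10 ≡ 27.
  x = λ² - 22 - 22 = 729 - 44 ≡ 27; y = λ·(22 - 27) - 40 ≡ 13. → (27, 13)
3G: (27, 13) + (22, 40). λ = (40 - 13)/(22 - 27) ≡ 27/42 mod 47. 42⁻¹ ≡ 28 (mod 47), so λ ≡ 4.
  x = λ² - 27 - 22 = 16 - 49 ≡ 14; y = λ·(27 - 14) - 13 ≡ 39. → (14, 39)
3G = (14, 39).
Next 3H:
Repeated addition: build up to 3H.
2H: tangent at (5, 12): λ = (3·5² + 3)/(2·12) ≡ 31/24. 24⁻¹ ≡ 2 (mod 47), so λ ≡ 31·2 ≡ 15.
  x = λ² - 5 - 5 = 225 - 10 ≡ 27; y = λ·(5 - 27) - 12 ≡ 34. → (27, 34)
3H: (27, 34) + (5, 12). λ = (12 - 34)/(5 - 27) ≡ 25/25 mod 47. 25⁻¹ ≡ 32 (mod 47), so λ ≡ 1.
  x = λ² - 27 - 5 = 1 - 32 ≡ 16; y = λ·(27 - 16) - 34 ≡ 24. → (16, 24)
3H = (16, 24).
Finally 3G + 3H:
(14, 39) + (16, 24). λ = (24 - 39)/(16 - 14) ≡ 32/2 mod 47. 2⁻¹ ≡ 24 (mod 47) since 2·24 = 48 ≡ 1, so λ ≡ 16.
  x = λ² - 14 - 16 = 256 - 30 ≡ 38; y = λ·(14 - 38) - 39 ≡ 0. → (38, 0)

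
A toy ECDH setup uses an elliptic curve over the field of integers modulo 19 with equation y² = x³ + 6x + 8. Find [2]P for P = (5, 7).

(10, 17)

tangent at (5, 7): λ = (3·5² + 6)/(2·7) ≡ 5/14. 14⁻¹ ≡ 15 (mod 19) since 14·15 = 210 ≡ 1, so λ ≡ 5·15 ≡ 18.
  x = λ² - 5 - 5 = 324 - 10 ≡ 10; y = λ·(5 - 10) - 7 ≡ 17. → (10, 17)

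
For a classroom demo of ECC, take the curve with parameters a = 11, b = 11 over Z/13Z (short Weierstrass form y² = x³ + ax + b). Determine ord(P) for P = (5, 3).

2P: tangent at (5, 3): λ = (3·5² + 11)/(2·3) ≡ 8/6. 6⁻¹ ≡ 11 (mod 13) since 6·11 = 66 ≡ 1, so λ ≡ 8·11 ≡ 10.
  x = λ² - 5 - 5 = 100 - 10 ≡ 12; y = λ·(5 - 12) - 3 ≡ 5. → (12, 5)
3P: (12, 5) + (5, 3). λ = (3 - 5)/(5 - 12) ≡ 11/6 mod 13. 6⁻¹ ≡ 11 (mod 13), so λ ≡ 4.
  x = λ² - 12 - 5 = 16 - 17 ≡ 12; y = λ·(12 - 12) - 5 ≡ 8. → (12, 8)
4P: (12, 8) + (5, 3). λ = (3 - 8)/(5 - 12) ≡ 8/6 mod 13. 6⁻¹ ≡ 11 (mod 13), so λ ≡ 10.
  x = λ² - 12 - 5 = 100 - 17 ≡ 5; y = λ·(12 - 5) - 8 ≡ 10. → (5, 10)
5P: (5, 10) + (5, 3): same x and y₁ ≡ -y₂, so the sum is O.
5P = O, so the order is 5.

5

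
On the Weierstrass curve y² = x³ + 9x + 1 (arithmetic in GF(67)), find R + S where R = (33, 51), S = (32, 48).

(11, 15)

(33, 51) + (32, 48). λ = (48 - 51)/(32 - 33) ≡ 64/66 mod 67. 66⁻¹ ≡ 66 (mod 67) since 66·66 = 4356 ≡ 1, so λ ≡ 3.
  x = λ² - 33 - 32 = 9 - 65 ≡ 11; y = λ·(33 - 11) - 51 ≡ 15. → (11, 15)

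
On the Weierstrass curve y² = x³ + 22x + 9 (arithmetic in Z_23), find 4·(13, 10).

Write P = (13, 10).
Repeated addition: build up to 4P.
2P: tangent at (13, 10): λ = (3·13² + 22)/(2·10) ≡ 0/20. 20⁻¹ ≡ 15 (mod 23) since 20·15 = 300 ≡ 1, so λ ≡ 0·15 ≡ 0.
  x = λ² - 13 - 13 = 0 - 26 ≡ 20; y = λ·(13 - 20) - 10 ≡ 13. → (20, 13)
3P: (20, 13) + (13, 10). λ = (10 - 13)/(13 - 20) ≡ 20/16 mod 23. 16⁻¹ ≡ 13 (mod 23), so λ ≡ 7.
  x = λ² - 20 - 13 = 49 - 33 ≡ 16; y = λ·(20 - 16) - 13 ≡ 15. → (16, 15)
4P: (16, 15) + (13, 10). λ = (10 - 15)/(13 - 16) ≡ 18/20 mod 23. 20⁻¹ ≡ 15 (mod 23), so λ ≡ 17.
  x = λ² - 16 - 13 = 289 - 29 ≡ 7; y = λ·(16 - 7) - 15 ≡ 0. → (7, 0)

(7, 0)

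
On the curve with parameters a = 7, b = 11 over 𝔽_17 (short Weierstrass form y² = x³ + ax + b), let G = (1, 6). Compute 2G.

(2, 13)

tangent at (1, 6): λ = (3·1² + 7)/(2·6) ≡ 10/12. 12⁻¹ ≡ 10 (mod 17), so λ ≡ 10·10 ≡ 15.
  x = λ² - 1 - 1 = 225 - 2 ≡ 2; y = λ·(1 - 2) - 6 ≡ 13. → (2, 13)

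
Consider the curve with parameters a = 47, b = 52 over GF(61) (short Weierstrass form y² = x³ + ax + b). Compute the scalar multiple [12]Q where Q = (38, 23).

Double-and-add on 12 = (1100)₂. Start with Q = (38, 23) for the leading 1-bit.
double: tangent at (38, 23): λ = (3·38² + 47)/(2·23) ≡ 48/46. 46⁻¹ ≡ 4 (mod 61), so λ ≡ 48·4 ≡ 9.
  x = λ² - 38 - 38 = 81 - 76 ≡ 5; y = λ·(38 - 5) - 23 ≡ 30. → (5, 30)
add Q: (5, 30) + (38, 23). λ = (23 - 30)/(38 - 5) ≡ 54/33 mod 61. 33⁻¹ ≡ 37 (mod 61), so λ ≡ 46.
  x = λ² - 5 - 38 = 2116 - 43 ≡ 60; y = λ·(5 - 60) - 30 ≡ 2. → (60, 2)
double: tangent at (60, 2): λ = (3·60² + 47)/(2·2) ≡ 50/4. 4⁻¹ ≡ 46 (mod 61) since 4·46 = 184 ≡ 1, so λ ≡ 50·46 ≡ 43.
  x = λ² - 60 - 60 = 1849 - 120 ≡ 21; y = λ·(60 - 21) - 2 ≡ 28. → (21, 28)
double: tangent at (21, 28): λ = (3·21² + 47)/(2·28) ≡ 28/56. 56⁻¹ ≡ 12 (mod 61), so λ ≡ 28·12 ≡ 31.
  x = λ² - 21 - 21 = 961 - 42 ≡ 4; y = λ·(21 - 4) - 28 ≡ 11. → (4, 11)

(4, 11)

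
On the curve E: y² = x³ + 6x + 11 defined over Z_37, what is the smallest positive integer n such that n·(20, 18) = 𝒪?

2P: tangent at (20, 18): λ = (3·20² + 6)/(2·18) ≡ 22/36. 36⁻¹ ≡ 36 (mod 37) since 36·36 = 1296 ≡ 1, so λ ≡ 22·36 ≡ 15.
  x = λ² - 20 - 20 = 225 - 40 ≡ 0; y = λ·(20 - 0) - 18 ≡ 23. → (0, 23)
3P: (0, 23) + (20, 18). λ = (18 - 23)/(20 - 0) ≡ 32/20 mod 37. 20⁻¹ ≡ 13 (mod 37), so λ ≡ 9.
  x = λ² - 0 - 20 = 81 - 20 ≡ 24; y = λ·(0 - 24) - 23 ≡ 20. → (24, 20)
4P: (24, 20) + (20, 18). λ = (18 - 20)/(20 - 24) ≡ 35/33 mod 37. 33⁻¹ ≡ 9 (mod 37), so λ ≡ 19.
  x = λ² - 24 - 20 = 361 - 44 ≡ 21; y = λ·(24 - 21) - 20 ≡ 0. → (21, 0)
5P: (21, 0) + (20, 18). λ = (18 - 0)/(20 - 21) ≡ 18/36 mod 37. 36⁻¹ ≡ 36 (mod 37), so λ ≡ 19.
  x = λ² - 21 - 20 = 361 - 41 ≡ 24; y = λ·(21 - 24) - 0 ≡ 17. → (24, 17)
6P: (24, 17) + (20, 18). λ = (18 - 17)/(20 - 24) ≡ 1/33 mod 37. 33⁻¹ ≡ 9 (mod 37), so λ ≡ 9.
  x = λ² - 24 - 20 = 81 - 44 ≡ 0; y = λ·(24 - 0) - 17 ≡ 14. → (0, 14)
7P: (0, 14) + (20, 18). λ = (18 - 14)/(20 - 0) ≡ 4/20 mod 37. 20⁻¹ ≡ 13 (mod 37), so λ ≡ 15.
  x = λ² - 0 - 20 = 225 - 20 ≡ 20; y = λ·(0 - 20) - 14 ≡ 19. → (20, 19)
8P: (20, 19) + (20, 18): same x and y₁ ≡ -y₂, so the sum is 𝒪.
8P = 𝒪, so the order is 8.

8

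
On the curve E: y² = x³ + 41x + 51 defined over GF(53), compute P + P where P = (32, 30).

tangent at (32, 30): λ = (3·32² + 41)/(2·30) ≡ 39/7. 7⁻¹ ≡ 38 (mod 53), so λ ≡ 39·38 ≡ 51.
  x = λ² - 32 - 32 = 2601 - 64 ≡ 46; y = λ·(32 - 46) - 30 ≡ 51. → (46, 51)

(46, 51)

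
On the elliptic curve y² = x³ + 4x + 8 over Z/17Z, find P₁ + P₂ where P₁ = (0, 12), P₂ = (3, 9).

(15, 3)

(0, 12) + (3, 9). λ = (9 - 12)/(3 - 0) ≡ 14/3 mod 17. 3⁻¹ ≡ 6 (mod 17), so λ ≡ 16.
  x = λ² - 0 - 3 = 256 - 3 ≡ 15; y = λ·(0 - 15) - 12 ≡ 3. → (15, 3)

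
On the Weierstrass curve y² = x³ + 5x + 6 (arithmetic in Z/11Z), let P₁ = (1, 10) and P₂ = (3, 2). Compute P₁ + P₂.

(1, 10) + (3, 2). λ = (2 - 10)/(3 - 1) ≡ 3/2 mod 11. 2⁻¹ ≡ 6 (mod 11) since 2·6 = 12 ≡ 1, so λ ≡ 7.
  x = λ² - 1 - 3 = 49 - 4 ≡ 1; y = λ·(1 - 1) - 10 ≡ 1. → (1, 1)

(1, 1)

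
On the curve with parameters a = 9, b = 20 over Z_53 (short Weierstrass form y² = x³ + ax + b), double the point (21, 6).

(36, 25)

tangent at (21, 6): λ = (3·21² + 9)/(2·6) ≡ 7/12. 12⁻¹ ≡ 31 (mod 53), so λ ≡ 7·31 ≡ 5.
  x = λ² - 21 - 21 = 25 - 42 ≡ 36; y = λ·(21 - 36) - 6 ≡ 25. → (36, 25)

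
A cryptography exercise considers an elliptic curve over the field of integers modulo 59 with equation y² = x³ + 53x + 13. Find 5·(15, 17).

Write P = (15, 17).
Repeated addition: build up to 5P.
2P: tangent at (15, 17): λ = (3·15² + 53)/(2·17) ≡ 20/34. 34⁻¹ ≡ 33 (mod 59), so λ ≡ 20·33 ≡ 11.
  x = λ² - 15 - 15 = 121 - 30 ≡ 32; y = λ·(15 - 32) - 17 ≡ 32. → (32, 32)
3P: (32, 32) + (15, 17). λ = (17 - 32)/(15 - 32) ≡ 44/42 mod 59. 42⁻¹ ≡ 52 (mod 59) since 42·52 = 2184 ≡ 1, so λ ≡ 46.
  x = λ² - 32 - 15 = 2116 - 47 ≡ 4; y = λ·(32 - 4) - 32 ≡ 17. → (4, 17)
4P: (4, 17) + (15, 17). λ = (17 - 17)/(15 - 4) ≡ 0/11 mod 59. 11⁻¹ ≡ 43 (mod 59), so λ ≡ 0.
  x = λ² - 4 - 15 = 0 - 19 ≡ 40; y = λ·(4 - 40) - 17 ≡ 42. → (40, 42)
5P: (40, 42) + (15, 17). λ = (17 - 42)/(15 - 40) ≡ 34/34 mod 59. 34⁻¹ ≡ 33 (mod 59) since 34·33 = 1122 ≡ 1, so λ ≡ 1.
  x = λ² - 40 - 15 = 1 - 55 ≡ 5; y = λ·(40 - 5) - 42 ≡ 52. → (5, 52)

(5, 52)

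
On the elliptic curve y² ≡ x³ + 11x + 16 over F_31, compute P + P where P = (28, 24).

tangent at (28, 24): λ = (3·28² + 11)/(2·24) ≡ 7/17. 17⁻¹ ≡ 11 (mod 31), so λ ≡ 7·11 ≡ 15.
  x = λ² - 28 - 28 = 225 - 56 ≡ 14; y = λ·(28 - 14) - 24 ≡ 0. → (14, 0)

(14, 0)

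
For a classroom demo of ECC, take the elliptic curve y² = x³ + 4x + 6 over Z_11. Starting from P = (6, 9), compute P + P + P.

(6, 2)

Repeated addition: build up to 3P.
2P: tangent at (6, 9): λ = (3·6² + 4)/(2·9) ≡ 2/7. 7⁻¹ ≡ 8 (mod 11), so λ ≡ 2·8 ≡ 5.
  x = λ² - 6 - 6 = 25 - 12 ≡ 2; y = λ·(6 - 2) - 9 ≡ 0. → (2, 0)
3P: (2, 0) + (6, 9). λ = (9 - 0)/(6 - 2) ≡ 9/4 mod 11. 4⁻¹ ≡ 3 (mod 11), so λ ≡ 5.
  x = λ² - 2 - 6 = 25 - 8 ≡ 6; y = λ·(2 - 6) - 0 ≡ 2. → (6, 2)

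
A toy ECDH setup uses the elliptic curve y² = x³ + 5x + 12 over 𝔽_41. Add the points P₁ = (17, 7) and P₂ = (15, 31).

(30, 26)

(17, 7) + (15, 31). λ = (31 - 7)/(15 - 17) ≡ 24/39 mod 41. 39⁻¹ ≡ 20 (mod 41), so λ ≡ 29.
  x = λ² - 17 - 15 = 841 - 32 ≡ 30; y = λ·(17 - 30) - 7 ≡ 26. → (30, 26)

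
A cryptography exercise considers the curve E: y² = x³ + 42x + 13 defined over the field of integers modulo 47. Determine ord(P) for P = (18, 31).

2P: tangent at (18, 31): λ = (3·18² + 42)/(2·31) ≡ 27/15. 15⁻¹ ≡ 22 (mod 47), so λ ≡ 27·22 ≡ 30.
  x = λ² - 18 - 18 = 900 - 36 ≡ 18; y = λ·(18 - 18) - 31 ≡ 16. → (18, 16)
3P: (18, 16) + (18, 31): same x and y₁ ≡ -y₂, so the sum is 𝒪.
3P = 𝒪, so the order is 3.

3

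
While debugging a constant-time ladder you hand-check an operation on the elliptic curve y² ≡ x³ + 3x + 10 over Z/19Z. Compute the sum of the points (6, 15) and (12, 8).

(5, 6)

(6, 15) + (12, 8). λ = (8 - 15)/(12 - 6) ≡ 12/6 mod 19. 6⁻¹ ≡ 16 (mod 19), so λ ≡ 2.
  x = λ² - 6 - 12 = 4 - 18 ≡ 5; y = λ·(6 - 5) - 15 ≡ 6. → (5, 6)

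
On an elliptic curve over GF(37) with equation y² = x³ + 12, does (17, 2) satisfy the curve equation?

y² = 2² ≡ 4; x³ + 0x + 12 = 4925 ≡ 4 (mod 37). 4 = 4.

yes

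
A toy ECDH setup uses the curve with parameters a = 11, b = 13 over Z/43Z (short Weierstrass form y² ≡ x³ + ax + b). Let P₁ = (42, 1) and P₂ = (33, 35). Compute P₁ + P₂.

(12, 29)

(42, 1) + (33, 35). λ = (35 - 1)/(33 - 42) ≡ 34/34 mod 43. 34⁻¹ ≡ 19 (mod 43), so λ ≡ 1.
  x = λ² - 42 - 33 = 1 - 75 ≡ 12; y = λ·(42 - 12) - 1 ≡ 29. → (12, 29)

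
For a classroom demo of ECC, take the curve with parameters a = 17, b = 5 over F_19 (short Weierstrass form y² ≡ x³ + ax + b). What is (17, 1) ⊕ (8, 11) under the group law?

(17, 1) + (8, 11). λ = (11 - 1)/(8 - 17) ≡ 10/10 mod 19. 10⁻¹ ≡ 2 (mod 19), so λ ≡ 1.
  x = λ² - 17 - 8 = 1 - 25 ≡ 14; y = λ·(17 - 14) - 1 ≡ 2. → (14, 2)

(14, 2)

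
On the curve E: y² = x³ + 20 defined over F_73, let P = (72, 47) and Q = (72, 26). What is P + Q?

The two points share x = 72 and their y-coordinates satisfy 47 + 26 ≡ 0 (mod 73), so they are inverses. Their sum is 𝒪.

O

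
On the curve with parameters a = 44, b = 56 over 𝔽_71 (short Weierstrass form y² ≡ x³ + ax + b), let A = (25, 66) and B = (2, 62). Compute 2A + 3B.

(61, 65)

First 2A:
Repeated addition: build up to 2A.
2A: tangent at (25, 66): λ = (3·25² + 44)/(2·66) ≡ 2/61. 61⁻¹ ≡ 7 (mod 71), so λ ≡ 2·7 ≡ 14.
  x = λ² - 25 - 25 = 196 - 50 ≡ 4; y = λ·(25 - 4) - 66 ≡ 15. → (4, 15)
2A = (4, 15).
Next 3B:
Repeated addition: build up to 3B.
2B: tangent at (2, 62): λ = (3·2² + 44)/(2·62) ≡ 56/53. 53⁻¹ ≡ 67 (mod 71), so λ ≡ 56·67 ≡ 60.
  x = λ² - 2 - 2 = 3600 - 4 ≡ 46; y = λ·(2 - 46) - 62 ≡ 67. → (46, 67)
3B: (46, 67) + (2, 62). λ = (62 - 67)/(2 - 46) ≡ 66/27 mod 71. 27⁻¹ ≡ 50 (mod 71), so λ ≡ 34.
  x = λ² - 46 - 2 = 1156 - 48 ≡ 43; y = λ·(46 - 43) - 67 ≡ 35. → (43, 35)
3B = (43, 35).
Finally 2A + 3B:
(4, 15) + (43, 35). λ = (35 - 15)/(43 - 4) ≡ 20/39 mod 71. 39⁻¹ ≡ 51 (mod 71), so λ ≡ 26.
  x = λ² - 4 - 43 = 676 - 47 ≡ 61; y = λ·(4 - 61) - 15 ≡ 65. → (61, 65)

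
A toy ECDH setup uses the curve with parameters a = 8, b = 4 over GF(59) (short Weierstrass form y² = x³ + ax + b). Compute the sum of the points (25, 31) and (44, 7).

(25, 31) + (44, 7). λ = (7 - 31)/(44 - 25) ≡ 35/19 mod 59. 19⁻¹ ≡ 28 (mod 59), so λ ≡ 36.
  x = λ² - 25 - 44 = 1296 - 69 ≡ 47; y = λ·(25 - 47) - 31 ≡ 3. → (47, 3)

(47, 3)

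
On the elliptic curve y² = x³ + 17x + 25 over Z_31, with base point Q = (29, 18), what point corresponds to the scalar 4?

Repeated addition: build up to 4Q.
2Q: tangent at (29, 18): λ = (3·29² + 17)/(2·18) ≡ 29/5. 5⁻¹ ≡ 25 (mod 31) since 5·25 = 125 ≡ 1, so λ ≡ 29·25 ≡ 12.
  x = λ² - 29 - 29 = 144 - 58 ≡ 24; y = λ·(29 - 24) - 18 ≡ 11. → (24, 11)
3Q: (24, 11) + (29, 18). λ = (18 - 11)/(29 - 24) ≡ 7/5 mod 31. 5⁻¹ ≡ 25 (mod 31), so λ ≡ 20.
  x = λ² - 24 - 29 = 400 - 53 ≡ 6; y = λ·(24 - 6) - 11 ≡ 8. → (6, 8)
4Q: (6, 8) + (29, 18). λ = (18 - 8)/(29 - 6) ≡ 10/23 mod 31. 23⁻¹ ≡ 27 (mod 31) since 23·27 = 621 ≡ 1, so λ ≡ 22.
  x = λ² - 6 - 29 = 484 - 35 ≡ 15; y = λ·(6 - 15) - 8 ≡ 11. → (15, 11)

(15, 11)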